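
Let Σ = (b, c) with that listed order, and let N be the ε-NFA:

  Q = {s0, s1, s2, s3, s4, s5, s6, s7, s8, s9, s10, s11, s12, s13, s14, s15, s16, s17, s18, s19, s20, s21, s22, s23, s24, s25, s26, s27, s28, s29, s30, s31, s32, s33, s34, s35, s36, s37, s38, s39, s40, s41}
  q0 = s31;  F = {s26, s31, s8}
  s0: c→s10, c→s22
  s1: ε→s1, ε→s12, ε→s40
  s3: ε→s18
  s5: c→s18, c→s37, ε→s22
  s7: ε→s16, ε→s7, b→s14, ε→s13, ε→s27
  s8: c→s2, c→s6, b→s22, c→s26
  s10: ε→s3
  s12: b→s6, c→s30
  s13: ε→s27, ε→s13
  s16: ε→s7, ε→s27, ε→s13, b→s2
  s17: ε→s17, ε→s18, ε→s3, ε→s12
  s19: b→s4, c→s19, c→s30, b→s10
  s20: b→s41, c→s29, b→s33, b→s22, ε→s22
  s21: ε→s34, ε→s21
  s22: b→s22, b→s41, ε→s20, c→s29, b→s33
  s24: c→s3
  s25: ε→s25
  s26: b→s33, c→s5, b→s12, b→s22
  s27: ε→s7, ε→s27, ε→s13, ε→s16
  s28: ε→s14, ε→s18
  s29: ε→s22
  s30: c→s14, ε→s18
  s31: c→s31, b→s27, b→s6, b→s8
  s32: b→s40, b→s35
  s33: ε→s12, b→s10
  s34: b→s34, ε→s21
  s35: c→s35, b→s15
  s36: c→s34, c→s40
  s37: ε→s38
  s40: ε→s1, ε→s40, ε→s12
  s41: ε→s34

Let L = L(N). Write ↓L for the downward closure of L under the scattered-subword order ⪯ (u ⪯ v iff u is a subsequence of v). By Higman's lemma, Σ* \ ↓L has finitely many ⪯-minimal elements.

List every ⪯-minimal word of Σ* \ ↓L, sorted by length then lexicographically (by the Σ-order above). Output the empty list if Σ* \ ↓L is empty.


Antichain: [bb, bcc].

|Q|=42, |F|=3, |δ|=81 (39 ε).
min D↑ (4 st, q0=0, F={2}): 0:b→1,c→0 1:b→2,c→3 2:b→2,c→2 3:b→2,c→2 (ε-aug+det+¬).
'bb': N↓-sim [25, 24, 15] end={s10,s12,s14,s18,s2,s20,s21,s22,s29,s3,s30,s33,…} — reject; 2/2 del acc.
'bcc': |S_i|=[25, 24, 19, 17] end={s10,s12,s14,s18,s20,s21,s22,s29,s3,s30,s33,s34,…} ∉↓L; 3/3 del acc.
2 words, ⪯-incomp.


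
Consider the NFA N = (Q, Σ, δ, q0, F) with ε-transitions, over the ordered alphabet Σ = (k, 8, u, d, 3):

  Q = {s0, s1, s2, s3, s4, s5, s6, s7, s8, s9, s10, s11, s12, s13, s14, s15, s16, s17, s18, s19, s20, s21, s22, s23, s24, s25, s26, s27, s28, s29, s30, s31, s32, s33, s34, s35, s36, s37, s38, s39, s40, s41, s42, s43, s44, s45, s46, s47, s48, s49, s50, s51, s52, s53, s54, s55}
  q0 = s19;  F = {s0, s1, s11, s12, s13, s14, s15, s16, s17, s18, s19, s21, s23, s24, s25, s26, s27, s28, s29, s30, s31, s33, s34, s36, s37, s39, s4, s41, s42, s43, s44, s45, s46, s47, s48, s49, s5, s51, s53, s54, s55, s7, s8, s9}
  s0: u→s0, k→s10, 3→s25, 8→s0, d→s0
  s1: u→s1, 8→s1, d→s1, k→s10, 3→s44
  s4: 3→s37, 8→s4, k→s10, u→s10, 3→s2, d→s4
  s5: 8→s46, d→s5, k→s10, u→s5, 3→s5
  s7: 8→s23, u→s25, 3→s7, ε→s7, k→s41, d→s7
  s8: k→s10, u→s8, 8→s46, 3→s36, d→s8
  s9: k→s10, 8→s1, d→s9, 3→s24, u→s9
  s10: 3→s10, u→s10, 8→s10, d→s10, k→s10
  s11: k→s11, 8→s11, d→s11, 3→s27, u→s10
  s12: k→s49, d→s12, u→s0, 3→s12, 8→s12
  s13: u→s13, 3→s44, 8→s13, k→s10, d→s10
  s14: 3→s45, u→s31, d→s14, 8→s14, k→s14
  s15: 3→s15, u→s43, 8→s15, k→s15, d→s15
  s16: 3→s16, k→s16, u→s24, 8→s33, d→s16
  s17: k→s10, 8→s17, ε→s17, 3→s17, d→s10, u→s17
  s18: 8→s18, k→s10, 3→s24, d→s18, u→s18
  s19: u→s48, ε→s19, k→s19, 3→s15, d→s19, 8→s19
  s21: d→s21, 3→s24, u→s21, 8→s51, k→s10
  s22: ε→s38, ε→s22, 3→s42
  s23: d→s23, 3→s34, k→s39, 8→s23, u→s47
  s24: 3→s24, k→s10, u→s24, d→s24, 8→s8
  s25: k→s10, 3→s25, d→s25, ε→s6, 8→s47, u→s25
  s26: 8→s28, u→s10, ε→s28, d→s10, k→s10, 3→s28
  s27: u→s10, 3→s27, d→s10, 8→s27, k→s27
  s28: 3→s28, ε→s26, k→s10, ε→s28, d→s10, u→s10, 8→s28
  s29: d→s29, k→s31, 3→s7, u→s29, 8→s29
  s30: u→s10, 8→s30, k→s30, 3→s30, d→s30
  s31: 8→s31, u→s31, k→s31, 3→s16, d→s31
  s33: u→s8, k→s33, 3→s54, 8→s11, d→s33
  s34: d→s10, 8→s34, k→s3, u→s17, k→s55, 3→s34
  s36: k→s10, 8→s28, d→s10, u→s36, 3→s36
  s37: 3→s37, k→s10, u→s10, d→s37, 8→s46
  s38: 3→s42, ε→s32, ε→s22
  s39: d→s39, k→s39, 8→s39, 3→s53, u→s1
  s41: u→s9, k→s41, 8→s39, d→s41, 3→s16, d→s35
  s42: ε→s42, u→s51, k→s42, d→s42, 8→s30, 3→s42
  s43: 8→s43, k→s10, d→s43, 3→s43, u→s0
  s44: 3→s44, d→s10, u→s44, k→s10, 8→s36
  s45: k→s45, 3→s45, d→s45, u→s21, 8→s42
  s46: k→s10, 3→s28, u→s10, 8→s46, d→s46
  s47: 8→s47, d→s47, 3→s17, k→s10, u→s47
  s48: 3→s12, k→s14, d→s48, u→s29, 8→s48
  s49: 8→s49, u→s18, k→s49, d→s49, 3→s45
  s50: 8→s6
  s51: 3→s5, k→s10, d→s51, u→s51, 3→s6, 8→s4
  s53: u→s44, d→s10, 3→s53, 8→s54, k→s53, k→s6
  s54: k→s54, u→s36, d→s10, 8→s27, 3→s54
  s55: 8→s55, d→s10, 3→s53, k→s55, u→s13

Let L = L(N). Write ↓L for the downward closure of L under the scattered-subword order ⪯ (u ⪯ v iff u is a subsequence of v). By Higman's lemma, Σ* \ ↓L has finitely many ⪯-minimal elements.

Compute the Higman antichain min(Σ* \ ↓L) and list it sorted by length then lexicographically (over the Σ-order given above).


Antichain: [3uk, uk388u, uu383d].

|Q|=56, |F|=44, |δ|=245 (12 ε).
min D↑ (44 st, q0=0, F={12}): 0:k→0,8→0,u→1,d→0,3→2 1:k→3,8→1,u→4,d→1,3→5 2:k→2,8→2,u→6,d→2,3→2 3:k→3,8→3,u→7,d→3,3→8 4:k→7,8→4,u→4,d→4,3→9 5:k→10,8→5,u→11,d→5,3→5 6:k→12,8→6,u→11,d→6,3→6 7:k→7,8→7,u→7,d→7,3→13 8:k→8,8→14,u→15,d→8,3→8 9:k→16,8→17,u→18,d→9,3→9 10:k→10,8→10,u→19,d→10,3→8 11:k→12,8→11,u→11,d→11,3→18 12:k→12,8→12,u→12,d→12,3→12 13:k→13,8→20,u→21,d→13,3→13 14:k→14,8→22,u→23,d→14,3→14 15:k→12,8→23,u→15,d→15,3→21 16:k→16,8→24,u→25,d→16,3→13 17:k→24,8→17,u→26,d→17,3→27 18:k→12,8→26,u→18,d→18,3→18 19:k→12,8→19,u→19,d→19,3→21 20:k→20,8→28,u→29,d→20,3→30 21:k→12,8→29,u→21,d→21,3→21 22:k→22,8→22,u→12,d→22,3→22 23:k→12,8→31,u→23,d→23,3→32 24:k→24,8→24,u→33,d→24,3→34 25:k→12,8→33,u→25,d→25,3→21 26:k→12,8→26,u→26,d→26,3→35 27:k→36,8→27,u→35,d→12,3→27 28:k→28,8→28,u→12,d→28,3→37 29:k→12,8→38,u→29,d→29,3→39 30:k→30,8→37,u→39,d→12,3→30 31:k→12,8→31,u→12,d→31,3→40 32:k→12,8→38,u→32,d→32,3→32 33:k→12,8→33,u→33,d→33,3→41 34:k→34,8→30,u→41,d→12,3→34 35:k→12,8→35,u→35,d→12,3→35 36:k→36,8→36,u→42,d→12,3→34 37:k→37,8→37,u→12,d→12,3→37 38:k→12,8→38,u→12,d→38,3→43 39:k→12,8→43,u→39,d→12,3→39 40:k→12,8→38,u→12,d→40,3→40 41:k→12,8→39,u→41,d→12,3→41 42:k→12,8→42,u→42,d→12,3→41 43:k→12,8→43,u→12,d→12,3→43.
'3uk': N↓-sim [49, 44, 24, 1] end={s10} rej; 3/3 deletions ∈↓L.
'uk388u': run [49, 47, 36, 24, 18, 10, 1] end={s10} ∉↓L; 6/6 del acc.
'uu383d': |S_i|=[49, 47, 39, 32, 22, 14, 1] end={s10} rej; 6/6 del acc.
3 obstructions.


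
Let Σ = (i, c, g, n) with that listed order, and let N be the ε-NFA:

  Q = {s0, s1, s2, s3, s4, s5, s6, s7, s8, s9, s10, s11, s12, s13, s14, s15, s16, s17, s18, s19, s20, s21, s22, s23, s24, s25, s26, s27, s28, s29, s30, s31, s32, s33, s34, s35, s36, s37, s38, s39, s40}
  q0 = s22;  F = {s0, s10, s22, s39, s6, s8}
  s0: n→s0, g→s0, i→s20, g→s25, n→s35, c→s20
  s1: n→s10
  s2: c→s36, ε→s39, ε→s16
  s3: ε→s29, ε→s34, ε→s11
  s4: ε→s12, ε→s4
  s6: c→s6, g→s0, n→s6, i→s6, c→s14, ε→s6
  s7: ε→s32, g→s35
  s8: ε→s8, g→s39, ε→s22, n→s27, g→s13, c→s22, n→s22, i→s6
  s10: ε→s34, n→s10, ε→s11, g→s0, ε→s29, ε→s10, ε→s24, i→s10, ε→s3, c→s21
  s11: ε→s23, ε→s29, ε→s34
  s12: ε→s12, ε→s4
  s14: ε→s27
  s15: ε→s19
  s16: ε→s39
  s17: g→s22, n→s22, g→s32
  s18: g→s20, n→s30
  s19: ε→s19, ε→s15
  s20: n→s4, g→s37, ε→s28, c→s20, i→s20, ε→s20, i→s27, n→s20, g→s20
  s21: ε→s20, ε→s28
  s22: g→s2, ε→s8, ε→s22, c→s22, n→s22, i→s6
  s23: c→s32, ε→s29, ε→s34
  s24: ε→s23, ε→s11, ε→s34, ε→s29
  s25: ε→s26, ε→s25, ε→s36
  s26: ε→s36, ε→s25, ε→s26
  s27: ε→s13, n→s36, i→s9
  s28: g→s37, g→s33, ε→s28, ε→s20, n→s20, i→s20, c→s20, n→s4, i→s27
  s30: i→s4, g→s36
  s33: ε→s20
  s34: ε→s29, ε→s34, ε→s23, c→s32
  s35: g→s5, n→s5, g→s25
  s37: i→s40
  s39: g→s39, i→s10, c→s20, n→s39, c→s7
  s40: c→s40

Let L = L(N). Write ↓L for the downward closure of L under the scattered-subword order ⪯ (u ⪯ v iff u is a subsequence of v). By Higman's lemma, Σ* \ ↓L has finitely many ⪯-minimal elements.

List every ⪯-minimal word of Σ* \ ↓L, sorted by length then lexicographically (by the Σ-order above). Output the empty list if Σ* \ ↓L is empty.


|Q|=41, |F|=6, |δ|=115 (52 ε).
min D↑ (6 st, q0=0, F={5}): 0:i→1,c→0,g→2,n→0 1:i→1,c→1,g→3,n→1 2:i→4,c→5,g→2,n→2 3:i→5,c→5,g→3,n→3 4:i→4,c→5,g→3,n→4 5:i→5,c→5,g→5,n→5 (ε-aug+det+¬).
'gc': |S_i|=[33, 29, 18] end={s12,s13,s20,s21,s25,s26,s27,s28,s32,s33,s35,s36,…} ∉↓L; 2/2 deletions ∈↓L.
'igi': |S_i|=[33, 27, 16, 11] end={s12,s13,s20,s27,s28,s33,s36,s37,s4,s40,s9} rej; 3/3 deletions ∈↓L.
2 obstructions.

Antichain: [gc, igi].


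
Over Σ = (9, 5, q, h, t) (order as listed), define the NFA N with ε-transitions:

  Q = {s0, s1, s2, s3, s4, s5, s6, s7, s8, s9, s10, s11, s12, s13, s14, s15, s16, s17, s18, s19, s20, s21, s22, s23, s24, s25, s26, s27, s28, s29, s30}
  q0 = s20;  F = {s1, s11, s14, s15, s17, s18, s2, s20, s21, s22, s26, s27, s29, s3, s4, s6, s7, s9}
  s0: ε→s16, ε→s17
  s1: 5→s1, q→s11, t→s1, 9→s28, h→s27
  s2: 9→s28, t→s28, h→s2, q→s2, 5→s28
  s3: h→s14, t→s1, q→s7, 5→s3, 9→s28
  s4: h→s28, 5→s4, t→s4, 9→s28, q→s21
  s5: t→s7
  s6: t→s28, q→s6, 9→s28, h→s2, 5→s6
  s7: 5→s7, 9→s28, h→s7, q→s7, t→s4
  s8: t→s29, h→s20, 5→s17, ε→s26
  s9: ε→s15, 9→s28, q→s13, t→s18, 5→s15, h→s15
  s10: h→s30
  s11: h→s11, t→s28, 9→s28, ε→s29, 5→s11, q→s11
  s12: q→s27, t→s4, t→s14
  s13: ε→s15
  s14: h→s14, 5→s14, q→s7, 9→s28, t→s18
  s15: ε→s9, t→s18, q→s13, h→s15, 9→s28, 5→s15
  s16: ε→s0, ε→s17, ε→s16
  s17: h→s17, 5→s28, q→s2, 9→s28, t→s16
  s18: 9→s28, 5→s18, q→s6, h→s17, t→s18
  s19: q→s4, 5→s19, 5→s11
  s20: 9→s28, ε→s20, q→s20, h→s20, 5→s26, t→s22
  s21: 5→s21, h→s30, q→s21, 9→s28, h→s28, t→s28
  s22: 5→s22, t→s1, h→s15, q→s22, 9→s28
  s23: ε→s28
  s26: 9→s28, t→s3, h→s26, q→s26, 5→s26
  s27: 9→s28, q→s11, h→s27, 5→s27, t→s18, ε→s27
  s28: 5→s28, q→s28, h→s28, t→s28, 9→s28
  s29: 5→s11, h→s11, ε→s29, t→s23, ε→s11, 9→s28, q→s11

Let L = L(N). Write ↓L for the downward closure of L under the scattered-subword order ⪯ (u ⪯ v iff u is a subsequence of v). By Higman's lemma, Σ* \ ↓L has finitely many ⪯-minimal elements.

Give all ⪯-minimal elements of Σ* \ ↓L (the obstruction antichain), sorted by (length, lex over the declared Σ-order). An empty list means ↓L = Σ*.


|Q|=31, |F|=18, |δ|=122 (15 ε).
min D↑ (17 st, q0=0, F={1}): 0:9→1,5→2,q→0,h→0,t→3 1:9→1,5→1,q→1,h→1,t→1 2:9→1,5→2,q→2,h→2,t→4 3:9→1,5→3,q→3,h→5,t→6 4:9→1,5→4,q→7,h→8,t→6 5:9→1,5→5,q→5,h→5,t→9 6:9→1,5→6,q→10,h→11,t→6 7:9→1,5→7,q→7,h→7,t→12 8:9→1,5→8,q→7,h→8,t→9 9:9→1,5→9,q→13,h→14,t→9 10:9→1,5→10,q→10,h→10,t→1 11:9→1,5→11,q→10,h→11,t→9 12:9→1,5→12,q→15,h→1,t→12 13:9→1,5→13,q→13,h→16,t→1 14:9→1,5→1,q→16,h→14,t→14 15:9→1,5→15,q→15,h→1,t→1 16:9→1,5→1,q→16,h→16,t→1 [Hopcroft].
'9': run [24, 1] end={s28} rej; 1/1 del acc.
'ttqt': N↓-sim [24, 22, 15, 8, 2] end={s23,s28} — reject; 4/4 single-dels accept.
'5tqth': run [24, 23, 18, 10, 5, 2] end={s28,s30} — reject; 5/5 single-dels accept.
'thth5': N↓-sim [24, 22, 19, 11, 6, 1] end={s28} — reject; 5/5 deletions ∈↓L.
4 obstructions.

min(Σ*\↓L) = [9, ttqt, 5tqth, thth5].


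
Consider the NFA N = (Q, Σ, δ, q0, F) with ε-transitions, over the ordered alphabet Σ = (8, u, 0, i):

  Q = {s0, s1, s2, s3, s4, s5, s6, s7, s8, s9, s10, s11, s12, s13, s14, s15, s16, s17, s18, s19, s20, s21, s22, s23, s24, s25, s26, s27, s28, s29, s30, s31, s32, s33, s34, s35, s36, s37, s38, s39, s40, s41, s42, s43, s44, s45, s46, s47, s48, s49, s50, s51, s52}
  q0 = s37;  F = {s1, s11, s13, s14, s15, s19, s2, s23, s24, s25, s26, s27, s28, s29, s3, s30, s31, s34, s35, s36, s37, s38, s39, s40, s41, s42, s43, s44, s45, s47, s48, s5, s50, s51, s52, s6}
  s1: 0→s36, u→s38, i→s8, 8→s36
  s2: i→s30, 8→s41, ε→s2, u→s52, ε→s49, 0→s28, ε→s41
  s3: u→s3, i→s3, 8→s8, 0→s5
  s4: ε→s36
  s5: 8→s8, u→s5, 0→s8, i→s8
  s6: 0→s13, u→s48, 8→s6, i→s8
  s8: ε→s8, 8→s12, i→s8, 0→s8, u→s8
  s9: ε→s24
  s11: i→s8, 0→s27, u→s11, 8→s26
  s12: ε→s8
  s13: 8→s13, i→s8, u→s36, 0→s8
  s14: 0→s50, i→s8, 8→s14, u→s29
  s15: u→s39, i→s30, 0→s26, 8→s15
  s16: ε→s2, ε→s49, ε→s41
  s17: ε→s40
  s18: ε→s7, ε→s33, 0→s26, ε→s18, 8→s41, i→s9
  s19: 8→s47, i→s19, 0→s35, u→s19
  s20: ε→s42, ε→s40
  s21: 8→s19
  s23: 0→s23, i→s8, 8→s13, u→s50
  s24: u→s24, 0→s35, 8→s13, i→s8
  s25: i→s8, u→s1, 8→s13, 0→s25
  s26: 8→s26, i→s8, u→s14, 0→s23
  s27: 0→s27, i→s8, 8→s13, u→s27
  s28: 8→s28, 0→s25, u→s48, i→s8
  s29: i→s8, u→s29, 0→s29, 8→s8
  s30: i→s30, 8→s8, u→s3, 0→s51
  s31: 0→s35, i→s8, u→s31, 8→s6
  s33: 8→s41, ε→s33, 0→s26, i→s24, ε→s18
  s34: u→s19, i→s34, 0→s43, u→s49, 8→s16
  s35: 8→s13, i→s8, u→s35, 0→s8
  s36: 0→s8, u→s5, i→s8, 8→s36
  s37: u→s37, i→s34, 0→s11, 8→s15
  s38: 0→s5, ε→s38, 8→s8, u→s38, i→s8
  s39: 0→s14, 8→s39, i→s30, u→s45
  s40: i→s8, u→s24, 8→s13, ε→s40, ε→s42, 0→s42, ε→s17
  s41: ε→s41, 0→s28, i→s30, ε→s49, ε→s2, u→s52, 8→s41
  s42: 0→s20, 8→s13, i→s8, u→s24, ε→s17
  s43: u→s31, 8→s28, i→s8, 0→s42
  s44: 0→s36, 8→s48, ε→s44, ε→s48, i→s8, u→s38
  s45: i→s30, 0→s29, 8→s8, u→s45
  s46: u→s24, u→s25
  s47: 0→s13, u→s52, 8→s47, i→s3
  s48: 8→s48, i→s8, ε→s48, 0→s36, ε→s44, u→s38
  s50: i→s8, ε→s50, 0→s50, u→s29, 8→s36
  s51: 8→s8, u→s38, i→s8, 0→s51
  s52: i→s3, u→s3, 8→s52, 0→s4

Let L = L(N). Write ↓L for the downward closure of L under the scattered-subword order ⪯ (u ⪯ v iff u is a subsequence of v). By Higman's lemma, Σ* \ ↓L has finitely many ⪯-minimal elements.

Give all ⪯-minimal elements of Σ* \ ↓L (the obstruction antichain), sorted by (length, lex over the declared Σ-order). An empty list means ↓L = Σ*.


|Q|=53, |F|=36, |δ|=189 (31 ε).
min D↑ (34 st, q0=0, F={8}): 0:8→1,u→0,0→2,i→3 1:8→1,u→4,0→5,i→6 2:8→5,u→2,0→7,i→8 3:8→9,u→10,0→11,i→3 4:8→4,u→12,0→13,i→6 5:8→5,u→13,0→14,i→8 6:8→8,u→15,0→16,i→6 7:8→17,u→7,0→7,i→8 8:8→8,u→8,0→8,i→8 9:8→9,u→18,0→19,i→6 10:8→20,u→10,0→21,i→10 11:8→19,u→22,0→23,i→8 12:8→8,u→12,0→24,i→6 13:8→13,u→24,0→25,i→8 14:8→17,u→25,0→14,i→8 15:8→8,u→15,0→26,i→15 16:8→8,u→27,0→16,i→8 17:8→17,u→28,0→8,i→8 18:8→18,u→15,0→28,i→15 19:8→19,u→29,0→30,i→8 20:8→20,u→18,0→17,i→15 21:8→17,u→21,0→8,i→8 22:8→31,u→22,0→21,i→8 23:8→17,u→32,0→23,i→8 24:8→8,u→24,0→24,i→8 25:8→28,u→24,0→25,i→8 26:8→8,u→26,0→8,i→8 27:8→8,u→27,0→26,i→8 28:8→28,u→26,0→8,i→8 29:8→29,u→27,0→28,i→8 30:8→17,u→33,0→30,i→8 31:8→31,u→29,0→17,i→8 32:8→17,u→32,0→21,i→8 33:8→28,u→27,0→28,i→8.
'0i': run [43, 29, 2] end={s12,s8} ∉↓L; 2/2 deletions ∈↓L.
'8i8': |S_i|=[43, 30, 7, 2] end={s12,s8} ∉↓L; 3/3 single-dels accept.
'8uu8': |S_i|=[43, 30, 18, 9, 2] end={s12,s8} — reject; 4/4 single-dels accept.
'0080': run [43, 29, 19, 5, 2] end={s12,s8} rej; 4/4 deletions ∈↓L.
'iu00': run [43, 32, 19, 7, 2] end={s12,s8} rej; 4/4 single-dels accept.
5 words, ⪯-incomp.

min(Σ*\↓L) = [0i, 8i8, 8uu8, 0080, iu00].


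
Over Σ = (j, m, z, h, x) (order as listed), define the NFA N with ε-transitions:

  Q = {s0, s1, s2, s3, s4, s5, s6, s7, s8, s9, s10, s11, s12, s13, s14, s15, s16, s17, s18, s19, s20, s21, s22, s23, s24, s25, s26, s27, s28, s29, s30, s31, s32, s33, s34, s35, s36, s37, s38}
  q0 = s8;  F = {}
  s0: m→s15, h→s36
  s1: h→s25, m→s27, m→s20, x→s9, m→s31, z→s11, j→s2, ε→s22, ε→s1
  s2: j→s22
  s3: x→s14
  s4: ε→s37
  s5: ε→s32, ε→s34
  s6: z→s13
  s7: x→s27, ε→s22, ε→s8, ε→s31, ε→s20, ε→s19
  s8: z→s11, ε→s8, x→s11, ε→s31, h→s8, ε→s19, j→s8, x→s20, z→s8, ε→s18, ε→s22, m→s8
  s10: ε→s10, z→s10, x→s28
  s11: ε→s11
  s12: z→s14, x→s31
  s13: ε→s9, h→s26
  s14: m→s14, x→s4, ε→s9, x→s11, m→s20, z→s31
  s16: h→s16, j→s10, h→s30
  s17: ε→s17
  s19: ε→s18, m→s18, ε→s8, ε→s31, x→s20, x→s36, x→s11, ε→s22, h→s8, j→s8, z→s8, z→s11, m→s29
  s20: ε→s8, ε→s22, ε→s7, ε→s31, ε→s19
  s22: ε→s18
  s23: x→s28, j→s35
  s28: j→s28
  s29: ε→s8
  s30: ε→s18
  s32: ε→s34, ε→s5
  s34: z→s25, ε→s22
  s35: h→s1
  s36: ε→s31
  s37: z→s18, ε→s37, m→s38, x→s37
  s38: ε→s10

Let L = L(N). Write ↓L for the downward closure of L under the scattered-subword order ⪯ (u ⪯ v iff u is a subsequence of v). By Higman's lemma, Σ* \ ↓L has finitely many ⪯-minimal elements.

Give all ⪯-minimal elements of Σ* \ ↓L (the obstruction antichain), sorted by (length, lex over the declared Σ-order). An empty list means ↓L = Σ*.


|Q|=39, |F|=0, |δ|=88 (38 ε).
min D↑ (1 st, q0=0, F={0}): 0:j→0,m→0,z→0,h→0,x→0 (ε-aug+det+¬).
ε ∈ L(D↑) ⇒ ↓L = ∅.

Antichain: [ε].


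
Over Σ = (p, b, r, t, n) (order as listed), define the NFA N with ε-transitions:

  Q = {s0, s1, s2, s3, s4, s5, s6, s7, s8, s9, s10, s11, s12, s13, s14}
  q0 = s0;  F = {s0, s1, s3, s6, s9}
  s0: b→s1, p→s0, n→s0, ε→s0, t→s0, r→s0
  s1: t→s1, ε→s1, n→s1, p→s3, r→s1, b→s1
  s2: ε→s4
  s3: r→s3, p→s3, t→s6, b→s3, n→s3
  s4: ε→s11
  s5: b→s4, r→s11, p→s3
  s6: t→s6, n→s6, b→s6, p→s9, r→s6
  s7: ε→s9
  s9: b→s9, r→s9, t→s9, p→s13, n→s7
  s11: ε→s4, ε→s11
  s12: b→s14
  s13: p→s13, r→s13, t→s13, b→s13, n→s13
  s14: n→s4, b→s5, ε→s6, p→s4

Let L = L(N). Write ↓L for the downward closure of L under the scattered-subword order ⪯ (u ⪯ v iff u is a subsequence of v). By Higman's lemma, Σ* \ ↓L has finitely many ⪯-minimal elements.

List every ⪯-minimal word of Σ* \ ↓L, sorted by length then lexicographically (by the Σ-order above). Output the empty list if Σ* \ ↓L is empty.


|Q|=15, |F|=5, |δ|=45 (8 ε).
min D↑ (6 st, q0=0, F={5}): 0:p→0,b→1,r→0,t→0,n→0 1:p→2,b→1,r→1,t→1,n→1 2:p→2,b→2,r→2,t→3,n→2 3:p→4,b→3,r→3,t→3,n→3 4:p→5,b→4,r→4,t→4,n→4 5:p→5,b→5,r→5,t→5,n→5.
'bptpp': run [7, 6, 5, 4, 3, 1] end={s13} — reject; 5/5 deletions ∈↓L.
1 minimals (antichain).

A = [bptpp].


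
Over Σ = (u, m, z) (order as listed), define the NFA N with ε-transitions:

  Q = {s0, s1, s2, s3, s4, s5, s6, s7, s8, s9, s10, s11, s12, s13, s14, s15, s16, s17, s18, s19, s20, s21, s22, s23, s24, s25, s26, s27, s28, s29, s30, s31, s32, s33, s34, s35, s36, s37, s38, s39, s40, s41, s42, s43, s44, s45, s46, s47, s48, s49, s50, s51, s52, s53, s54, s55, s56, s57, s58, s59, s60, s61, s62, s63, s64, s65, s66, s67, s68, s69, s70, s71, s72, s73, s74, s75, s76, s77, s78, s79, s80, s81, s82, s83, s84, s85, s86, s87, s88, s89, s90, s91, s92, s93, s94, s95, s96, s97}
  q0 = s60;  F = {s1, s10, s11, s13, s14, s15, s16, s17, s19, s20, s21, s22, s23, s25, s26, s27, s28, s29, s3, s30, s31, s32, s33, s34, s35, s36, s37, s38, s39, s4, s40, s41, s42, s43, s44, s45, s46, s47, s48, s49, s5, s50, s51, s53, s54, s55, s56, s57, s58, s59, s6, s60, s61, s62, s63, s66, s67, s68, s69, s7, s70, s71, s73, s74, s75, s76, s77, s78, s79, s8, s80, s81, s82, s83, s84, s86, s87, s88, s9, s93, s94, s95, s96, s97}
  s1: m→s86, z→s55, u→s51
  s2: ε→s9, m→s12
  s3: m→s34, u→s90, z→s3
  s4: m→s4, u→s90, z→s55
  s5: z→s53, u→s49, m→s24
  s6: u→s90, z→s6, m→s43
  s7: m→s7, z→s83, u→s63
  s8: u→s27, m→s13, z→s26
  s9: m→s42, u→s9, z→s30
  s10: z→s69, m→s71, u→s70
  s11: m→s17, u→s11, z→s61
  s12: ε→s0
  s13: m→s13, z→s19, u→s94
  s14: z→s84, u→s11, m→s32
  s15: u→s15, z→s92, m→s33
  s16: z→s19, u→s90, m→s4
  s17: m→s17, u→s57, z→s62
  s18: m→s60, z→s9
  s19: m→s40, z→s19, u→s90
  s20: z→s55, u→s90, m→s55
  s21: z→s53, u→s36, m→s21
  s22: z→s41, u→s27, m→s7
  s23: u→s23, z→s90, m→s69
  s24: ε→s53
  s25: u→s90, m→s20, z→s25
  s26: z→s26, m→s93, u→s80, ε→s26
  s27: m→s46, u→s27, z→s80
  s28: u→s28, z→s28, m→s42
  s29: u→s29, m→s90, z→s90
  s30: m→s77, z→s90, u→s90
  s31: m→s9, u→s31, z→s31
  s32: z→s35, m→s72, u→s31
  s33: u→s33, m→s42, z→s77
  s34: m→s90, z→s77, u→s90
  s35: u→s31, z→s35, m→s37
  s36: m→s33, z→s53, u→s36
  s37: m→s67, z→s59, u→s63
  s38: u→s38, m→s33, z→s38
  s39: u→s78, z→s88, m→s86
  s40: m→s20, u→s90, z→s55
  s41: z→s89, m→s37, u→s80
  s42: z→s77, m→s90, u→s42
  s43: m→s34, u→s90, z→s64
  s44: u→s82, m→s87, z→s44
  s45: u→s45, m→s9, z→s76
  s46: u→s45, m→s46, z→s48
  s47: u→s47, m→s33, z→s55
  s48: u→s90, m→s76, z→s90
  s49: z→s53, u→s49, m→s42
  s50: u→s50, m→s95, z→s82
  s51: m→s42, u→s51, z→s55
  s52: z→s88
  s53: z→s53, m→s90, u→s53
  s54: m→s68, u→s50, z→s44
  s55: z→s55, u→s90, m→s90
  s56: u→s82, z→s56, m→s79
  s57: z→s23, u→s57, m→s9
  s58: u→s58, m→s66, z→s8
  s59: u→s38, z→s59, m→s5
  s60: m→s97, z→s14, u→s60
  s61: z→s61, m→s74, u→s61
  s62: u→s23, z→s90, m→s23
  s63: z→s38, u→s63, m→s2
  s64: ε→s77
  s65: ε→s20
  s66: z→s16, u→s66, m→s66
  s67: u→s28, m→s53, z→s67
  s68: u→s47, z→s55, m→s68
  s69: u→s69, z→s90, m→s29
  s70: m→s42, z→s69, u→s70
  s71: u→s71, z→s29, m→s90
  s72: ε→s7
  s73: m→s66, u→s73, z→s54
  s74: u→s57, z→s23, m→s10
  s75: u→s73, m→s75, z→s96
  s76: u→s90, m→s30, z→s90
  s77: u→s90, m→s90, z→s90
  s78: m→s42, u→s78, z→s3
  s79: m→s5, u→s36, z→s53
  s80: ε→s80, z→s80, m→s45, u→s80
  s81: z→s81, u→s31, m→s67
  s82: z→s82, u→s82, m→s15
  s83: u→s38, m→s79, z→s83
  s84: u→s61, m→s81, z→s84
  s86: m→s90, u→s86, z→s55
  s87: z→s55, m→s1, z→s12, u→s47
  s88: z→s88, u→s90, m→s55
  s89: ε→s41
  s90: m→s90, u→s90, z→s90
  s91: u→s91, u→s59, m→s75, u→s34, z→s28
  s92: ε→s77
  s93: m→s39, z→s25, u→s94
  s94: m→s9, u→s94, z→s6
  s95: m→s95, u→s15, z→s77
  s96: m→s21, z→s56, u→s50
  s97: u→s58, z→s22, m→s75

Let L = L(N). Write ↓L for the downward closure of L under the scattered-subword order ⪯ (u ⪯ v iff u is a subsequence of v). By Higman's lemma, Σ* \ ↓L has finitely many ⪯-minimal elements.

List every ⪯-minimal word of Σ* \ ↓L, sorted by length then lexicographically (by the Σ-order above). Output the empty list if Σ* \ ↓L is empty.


Antichain: [mumzu, zumzz, mmzmzm, zmummm, zzmmmm].

|Q|=98, |F|=84, |δ|=275 (10 ε).
min D↑ (85 st, q0=0, F={38}): 0:u→0,m→1,z→2 1:u→3,m→4,z→5 2:u→6,m→7,z→8 3:u→3,m→9,z→10 4:u→11,m→4,z→12 5:u→13,m→14,z→15 6:u→6,m→16,z→17 7:u→18,m→14,z→19 8:u→17,m→20,z→8 9:u→9,m→9,z→21 10:u→13,m→22,z→23 11:u→11,m→9,z→24 12:u→25,m→26,z→27 13:u→13,m→28,z→29 14:u→30,m→14,z→31 15:u→29,m→32,z→15 16:u→33,m→16,z→34 17:u→17,m→35,z→17 18:u→18,m→36,z→18 19:u→18,m→32,z→19 20:u→18,m→37,z→20 21:u→38,m→39,z→40 22:u→41,m→22,z→40 23:u→29,m→42,z→23 24:u→25,m→43,z→44 25:u→25,m→45,z→46 26:u→47,m→26,z→48 27:u→46,m→49,z→27 28:u→50,m→28,z→51 29:u→29,m→50,z→29 30:u→30,m→36,z→52 31:u→52,m→49,z→31 32:u→30,m→37,z→53 33:u→33,m→36,z→54 34:u→54,m→54,z→38 35:u→33,m→55,z→54 36:u→36,m→56,z→57 37:u→58,m→48,z→37 38:u→38,m→38,z→38 39:u→38,m→39,z→59 40:u→38,m→60,z→40 41:u→41,m→36,z→61 42:u→41,m→62,z→63 43:u→64,m→43,z→59 44:u→46,m→65,z→44 45:u→66,m→45,z→67 46:u→46,m→66,z→46 47:u→47,m→68,z→48 48:u→48,m→38,z→48 49:u→47,m→69,z→48 50:u→50,m→36,z→70 51:u→38,m→70,z→38 52:u→52,m→68,z→52 53:u→52,m→69,z→53 54:u→54,m→71,z→38 55:u→72,m→73,z→71 56:u→56,m→38,z→67 57:u→38,m→67,z→38 58:u→58,m→56,z→58 59:u→38,m→38,z→59 60:u→38,m→74,z→59 61:u→38,m→75,z→61 62:u→76,m→77,z→78 63:u→38,m→74,z→63 64:u→64,m→68,z→59 65:u→64,m→79,z→59 66:u→66,m→68,z→67 67:u→38,m→38,z→38 68:u→68,m→56,z→67 69:u→80,m→48,z→48 70:u→38,m→57,z→38 71:u→71,m→81,z→38 72:u→72,m→56,z→71 73:u→73,m→38,z→81 74:u→38,m→59,z→59 75:u→38,m→82,z→67 76:u→76,m→56,z→83 77:u→77,m→38,z→59 78:u→38,m→59,z→78 79:u→84,m→77,z→59 80:u→80,m→56,z→48 81:u→81,m→38,z→38 82:u→38,m→38,z→67 83:u→38,m→82,z→83 84:u→84,m→56,z→59 [Hopcroft].
'mumzu': N↓-sim [93, 88, 64, 43, 21, 1] end={s90} — reject; 5/5 deletions ∈↓L.
'zumzz': run [93, 87, 50, 29, 11, 1] end={s90} ∉↓L; 5/5 single-dels accept.
'mmzmzm': N↓-sim [93, 88, 74, 53, 34, 8, 1] end={s90} ∉↓L; 6/6 del acc.
'zmummm': run [93, 87, 69, 37, 14, 7, 1] end={s90} rej; 6/6 del acc.
'zzmmmm': |S_i|=[93, 87, 68, 54, 32, 12, 1] end={s90} ∉↓L; 6/6 del acc.
5 obstructions.


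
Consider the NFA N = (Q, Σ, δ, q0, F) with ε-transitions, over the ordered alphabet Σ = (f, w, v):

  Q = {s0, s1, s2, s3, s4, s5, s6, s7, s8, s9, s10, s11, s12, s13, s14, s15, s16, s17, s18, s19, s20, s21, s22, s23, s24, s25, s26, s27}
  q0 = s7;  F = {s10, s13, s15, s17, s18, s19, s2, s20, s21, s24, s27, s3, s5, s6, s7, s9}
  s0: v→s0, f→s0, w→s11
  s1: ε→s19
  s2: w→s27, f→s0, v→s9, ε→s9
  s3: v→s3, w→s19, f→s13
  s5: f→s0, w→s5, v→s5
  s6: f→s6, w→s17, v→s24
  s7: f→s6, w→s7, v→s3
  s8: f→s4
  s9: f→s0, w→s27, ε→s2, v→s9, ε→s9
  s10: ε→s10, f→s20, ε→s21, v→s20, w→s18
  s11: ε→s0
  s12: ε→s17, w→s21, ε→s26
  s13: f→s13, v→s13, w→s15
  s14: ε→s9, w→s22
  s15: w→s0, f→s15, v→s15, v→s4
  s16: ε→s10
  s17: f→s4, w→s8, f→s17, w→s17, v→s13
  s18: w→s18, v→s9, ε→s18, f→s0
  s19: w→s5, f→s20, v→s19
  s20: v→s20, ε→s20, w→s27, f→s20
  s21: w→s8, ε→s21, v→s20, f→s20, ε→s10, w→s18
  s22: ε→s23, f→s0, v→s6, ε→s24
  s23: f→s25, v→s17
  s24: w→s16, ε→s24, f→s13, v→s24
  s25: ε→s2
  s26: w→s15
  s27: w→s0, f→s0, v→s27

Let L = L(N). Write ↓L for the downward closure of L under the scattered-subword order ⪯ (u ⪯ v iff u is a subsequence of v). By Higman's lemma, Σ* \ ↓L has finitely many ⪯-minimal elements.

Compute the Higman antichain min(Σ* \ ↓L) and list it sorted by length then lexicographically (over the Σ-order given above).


|Q|=28, |F|=16, |δ|=82 (19 ε).
min D↑ (15 st, q0=0, F={12}): 0:f→1,w→0,v→2 1:f→1,w→3,v→4 2:f→5,w→6,v→2 3:f→3,w→3,v→5 4:f→5,w→7,v→4 5:f→5,w→8,v→5 6:f→9,w→10,v→6 7:f→9,w→11,v→9 8:f→8,w→12,v→8 9:f→9,w→13,v→9 10:f→12,w→10,v→10 11:f→12,w→11,v→14 12:f→12,w→12,v→12 13:f→12,w→12,v→13 14:f→12,w→13,v→14.
'vfww': N↓-sim [21, 18, 7, 5, 2] end={s0,s11} rej; 4/4 del acc.
'vwwf': N↓-sim [21, 18, 15, 9, 3] end={s0,s11,s4} rej; 4/4 del acc.
'fwvww': run [21, 17, 15, 9, 5, 2] end={s0,s11} ∉↓L; 5/5 single-dels accept.
3 minimals (antichain).

Antichain: [vfww, vwwf, fwvww].


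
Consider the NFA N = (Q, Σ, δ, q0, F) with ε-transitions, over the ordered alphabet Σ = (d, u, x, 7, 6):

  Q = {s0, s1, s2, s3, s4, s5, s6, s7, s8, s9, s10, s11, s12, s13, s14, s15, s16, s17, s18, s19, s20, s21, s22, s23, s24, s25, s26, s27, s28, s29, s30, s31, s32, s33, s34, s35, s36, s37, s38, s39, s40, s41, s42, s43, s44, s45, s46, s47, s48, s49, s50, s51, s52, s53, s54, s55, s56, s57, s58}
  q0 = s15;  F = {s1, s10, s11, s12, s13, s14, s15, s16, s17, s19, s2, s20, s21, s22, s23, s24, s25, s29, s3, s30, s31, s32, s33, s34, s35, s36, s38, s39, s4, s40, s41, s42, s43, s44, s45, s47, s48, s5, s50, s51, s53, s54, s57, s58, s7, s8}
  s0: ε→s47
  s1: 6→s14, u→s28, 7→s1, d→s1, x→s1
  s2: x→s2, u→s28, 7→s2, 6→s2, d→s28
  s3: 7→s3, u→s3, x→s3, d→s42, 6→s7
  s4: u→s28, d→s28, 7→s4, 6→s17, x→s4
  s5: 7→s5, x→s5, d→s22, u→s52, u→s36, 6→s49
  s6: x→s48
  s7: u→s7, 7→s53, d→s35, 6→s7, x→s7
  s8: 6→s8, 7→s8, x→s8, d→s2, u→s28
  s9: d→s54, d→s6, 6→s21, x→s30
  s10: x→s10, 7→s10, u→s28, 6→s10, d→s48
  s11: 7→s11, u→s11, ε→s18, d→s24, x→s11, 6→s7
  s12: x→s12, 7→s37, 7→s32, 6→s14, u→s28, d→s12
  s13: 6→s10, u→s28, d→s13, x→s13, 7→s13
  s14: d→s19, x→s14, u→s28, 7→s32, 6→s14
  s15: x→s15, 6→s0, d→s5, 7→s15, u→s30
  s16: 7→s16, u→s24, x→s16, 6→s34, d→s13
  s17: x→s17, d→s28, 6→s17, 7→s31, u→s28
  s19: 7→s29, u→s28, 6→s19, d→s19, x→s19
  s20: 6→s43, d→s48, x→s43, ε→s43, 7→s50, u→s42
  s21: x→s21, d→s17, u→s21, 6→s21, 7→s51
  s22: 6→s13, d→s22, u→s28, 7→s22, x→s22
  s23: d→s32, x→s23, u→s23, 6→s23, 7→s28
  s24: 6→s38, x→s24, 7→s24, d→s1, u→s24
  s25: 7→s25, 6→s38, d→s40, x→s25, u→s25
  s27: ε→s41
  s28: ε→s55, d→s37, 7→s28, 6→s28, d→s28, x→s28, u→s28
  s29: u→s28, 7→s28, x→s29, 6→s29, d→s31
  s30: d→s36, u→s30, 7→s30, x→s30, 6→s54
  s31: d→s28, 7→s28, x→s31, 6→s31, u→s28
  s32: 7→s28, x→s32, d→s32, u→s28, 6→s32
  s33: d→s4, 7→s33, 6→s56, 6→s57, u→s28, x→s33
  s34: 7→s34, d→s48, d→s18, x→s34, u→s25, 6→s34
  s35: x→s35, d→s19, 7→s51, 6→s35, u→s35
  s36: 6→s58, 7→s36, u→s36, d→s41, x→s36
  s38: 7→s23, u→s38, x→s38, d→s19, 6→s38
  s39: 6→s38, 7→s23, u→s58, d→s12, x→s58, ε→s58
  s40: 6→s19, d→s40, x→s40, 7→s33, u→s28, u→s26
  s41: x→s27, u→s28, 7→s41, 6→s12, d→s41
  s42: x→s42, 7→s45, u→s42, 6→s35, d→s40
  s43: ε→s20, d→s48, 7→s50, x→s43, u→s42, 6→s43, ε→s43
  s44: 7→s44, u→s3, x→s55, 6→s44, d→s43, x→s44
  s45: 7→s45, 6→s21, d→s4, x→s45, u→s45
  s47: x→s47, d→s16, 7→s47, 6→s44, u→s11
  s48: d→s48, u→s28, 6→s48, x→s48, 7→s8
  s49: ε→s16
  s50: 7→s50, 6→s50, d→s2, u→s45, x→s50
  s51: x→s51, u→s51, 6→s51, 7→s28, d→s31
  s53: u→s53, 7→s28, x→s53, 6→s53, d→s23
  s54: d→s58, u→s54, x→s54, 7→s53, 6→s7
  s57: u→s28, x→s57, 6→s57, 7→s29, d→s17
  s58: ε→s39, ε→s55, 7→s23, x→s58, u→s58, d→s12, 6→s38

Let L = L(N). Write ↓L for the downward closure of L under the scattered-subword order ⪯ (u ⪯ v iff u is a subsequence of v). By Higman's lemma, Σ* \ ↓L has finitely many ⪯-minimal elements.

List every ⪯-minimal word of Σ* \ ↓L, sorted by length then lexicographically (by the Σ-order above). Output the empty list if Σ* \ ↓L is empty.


|Q|=59, |F|=46, |δ|=258 (11 ε).
min D↑ (45 st, q0=0, F={10}): 0:d→1,u→2,x→0,7→0,6→3 1:d→4,u→5,x→1,7→1,6→6 2:d→5,u→2,x→2,7→2,6→7 3:d→6,u→8,x→3,7→3,6→9 4:d→4,u→10,x→4,7→4,6→11 5:d→12,u→5,x→5,7→5,6→13 6:d→11,u→14,x→6,7→6,6→15 7:d→13,u→7,x→7,7→16,6→17 8:d→14,u→8,x→8,7→8,6→17 9:d→18,u→19,x→9,7→9,6→9 10:d→10,u→10,x→10,7→10,6→10 11:d→11,u→10,x→11,7→11,6→20 12:d→12,u→10,x→12,7→12,6→21 13:d→21,u→13,x→13,7→22,6→23 14:d→24,u→14,x→14,7→14,6→23 15:d→25,u→26,x→15,7→15,6→15 16:d→22,u→16,x→16,7→10,6→16 17:d→27,u→17,x→17,7→16,6→17 18:d→25,u→28,x→18,7→29,6→18 19:d→28,u→19,x→19,7→19,6→17 20:d→25,u→10,x→20,7→20,6→20 21:d→21,u→10,x→21,7→30,6→31 22:d→30,u→22,x→22,7→10,6→22 23:d→32,u→23,x→23,7→22,6→23 24:d→24,u→10,x→24,7→24,6→31 25:d→25,u→10,x→25,7→33,6→25 26:d→34,u→26,x→26,7→26,6→23 27:d→32,u→27,x→27,7→35,6→27 28:d→34,u→28,x→28,7→36,6→27 29:d→37,u→36,x→29,7→29,6→29 30:d→30,u→10,x→30,7→10,6→30 31:d→32,u→10,x→31,7→30,6→31 32:d→32,u→10,x→32,7→38,6→32 33:d→37,u→10,x→33,7→33,6→33 34:d→34,u→10,x→34,7→39,6→32 35:d→40,u→35,x→35,7→10,6→35 36:d→41,u→36,x→36,7→36,6→42 37:d→10,u→10,x→37,7→37,6→37 38:d→40,u→10,x→38,7→10,6→38 39:d→41,u→10,x→39,7→39,6→43 40:d→10,u→10,x→40,7→10,6→40 41:d→10,u→10,x→41,7→41,6→44 42:d→44,u→42,x→42,7→35,6→42 43:d→44,u→10,x→43,7→38,6→43 44:d→10,u→10,x→44,7→40,6→44 (ε-aug+det+¬).
'ddu': run [56, 46, 26, 4] end={s26,s28,s37,s55} — reject; 3/3 deletions ∈↓L.
'u677': N↓-sim [56, 39, 22, 9, 3] end={s28,s37,s55} — reject; 4/4 single-dels accept.
'66d7dd': |S_i|=[56, 48, 36, 27, 16, 7, 3] end={s28,s37,s55} rej; 6/6 single-dels accept.
3 words, ⪯-incomp.

Antichain: [ddu, u677, 66d7dd].


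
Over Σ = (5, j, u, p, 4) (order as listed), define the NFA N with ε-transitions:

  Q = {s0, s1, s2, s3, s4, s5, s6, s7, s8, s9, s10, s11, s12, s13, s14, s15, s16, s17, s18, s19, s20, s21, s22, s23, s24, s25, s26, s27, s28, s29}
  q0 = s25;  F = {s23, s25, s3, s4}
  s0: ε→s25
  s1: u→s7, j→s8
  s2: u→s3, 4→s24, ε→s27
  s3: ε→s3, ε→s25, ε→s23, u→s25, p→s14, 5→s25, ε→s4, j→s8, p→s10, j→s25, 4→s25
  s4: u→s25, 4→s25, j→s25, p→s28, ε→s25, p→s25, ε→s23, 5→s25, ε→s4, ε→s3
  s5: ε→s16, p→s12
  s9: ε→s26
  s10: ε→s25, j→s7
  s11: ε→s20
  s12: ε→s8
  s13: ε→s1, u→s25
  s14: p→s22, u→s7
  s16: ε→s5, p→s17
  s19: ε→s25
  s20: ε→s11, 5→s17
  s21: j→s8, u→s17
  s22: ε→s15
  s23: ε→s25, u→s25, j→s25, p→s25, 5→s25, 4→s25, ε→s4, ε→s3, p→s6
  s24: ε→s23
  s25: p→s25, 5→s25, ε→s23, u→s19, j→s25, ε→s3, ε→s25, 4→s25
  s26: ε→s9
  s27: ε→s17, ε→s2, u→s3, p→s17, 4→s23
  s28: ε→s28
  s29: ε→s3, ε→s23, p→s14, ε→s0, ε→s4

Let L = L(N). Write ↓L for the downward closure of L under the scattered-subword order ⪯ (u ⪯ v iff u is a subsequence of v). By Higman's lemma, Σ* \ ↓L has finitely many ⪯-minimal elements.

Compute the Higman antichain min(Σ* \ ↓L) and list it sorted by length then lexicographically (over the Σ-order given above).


A = [].

|Q|=30, |F|=4, |δ|=76 (35 ε).
min D↑ (1 st, q0=0, F={}): 0:5→0,j→0,u→0,p→0,4→0 [Hopcroft].
L(D↑) = ∅; no obstructions.


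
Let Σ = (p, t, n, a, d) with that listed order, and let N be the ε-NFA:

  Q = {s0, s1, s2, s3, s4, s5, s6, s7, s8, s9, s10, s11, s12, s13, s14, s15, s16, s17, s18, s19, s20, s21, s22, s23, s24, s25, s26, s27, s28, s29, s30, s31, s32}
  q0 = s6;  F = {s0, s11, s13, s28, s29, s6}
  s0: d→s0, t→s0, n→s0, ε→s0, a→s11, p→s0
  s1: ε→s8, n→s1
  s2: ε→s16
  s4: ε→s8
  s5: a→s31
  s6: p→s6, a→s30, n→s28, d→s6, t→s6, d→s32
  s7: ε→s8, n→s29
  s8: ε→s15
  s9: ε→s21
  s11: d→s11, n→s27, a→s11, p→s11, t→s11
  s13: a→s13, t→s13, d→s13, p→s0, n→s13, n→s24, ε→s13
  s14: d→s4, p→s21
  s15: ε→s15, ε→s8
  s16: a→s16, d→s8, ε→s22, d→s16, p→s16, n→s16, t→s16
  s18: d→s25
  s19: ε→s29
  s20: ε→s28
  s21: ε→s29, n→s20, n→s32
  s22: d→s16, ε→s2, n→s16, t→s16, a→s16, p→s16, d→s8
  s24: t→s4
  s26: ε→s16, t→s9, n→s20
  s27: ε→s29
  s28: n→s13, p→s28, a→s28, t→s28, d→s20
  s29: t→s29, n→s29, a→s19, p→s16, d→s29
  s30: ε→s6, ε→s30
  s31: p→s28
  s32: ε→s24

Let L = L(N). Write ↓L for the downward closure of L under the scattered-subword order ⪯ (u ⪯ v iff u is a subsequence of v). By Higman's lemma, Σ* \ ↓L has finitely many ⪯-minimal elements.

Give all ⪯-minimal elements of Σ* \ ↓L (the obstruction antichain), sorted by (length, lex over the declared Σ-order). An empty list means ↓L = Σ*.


Antichain: [nnpanp].

|Q|=33, |F|=6, |δ|=76 (20 ε).
min D↑ (7 st, q0=0, F={6}): 0:p→0,t→0,n→1,a→0,d→0 1:p→1,t→1,n→2,a→1,d→1 2:p→3,t→2,n→2,a→2,d→2 3:p→3,t→3,n→3,a→4,d→3 4:p→4,t→4,n→5,a→4,d→4 5:p→6,t→5,n→5,a→5,d→5 6:p→6,t→6,n→6,a→6,d→6 [Hopcroft].
'nnpanp': |S_i|=[18, 15, 13, 10, 9, 8, 5] end={s15,s16,s2,s22,s8} — reject; 6/6 single-dels accept.
1 minimals (antichain).


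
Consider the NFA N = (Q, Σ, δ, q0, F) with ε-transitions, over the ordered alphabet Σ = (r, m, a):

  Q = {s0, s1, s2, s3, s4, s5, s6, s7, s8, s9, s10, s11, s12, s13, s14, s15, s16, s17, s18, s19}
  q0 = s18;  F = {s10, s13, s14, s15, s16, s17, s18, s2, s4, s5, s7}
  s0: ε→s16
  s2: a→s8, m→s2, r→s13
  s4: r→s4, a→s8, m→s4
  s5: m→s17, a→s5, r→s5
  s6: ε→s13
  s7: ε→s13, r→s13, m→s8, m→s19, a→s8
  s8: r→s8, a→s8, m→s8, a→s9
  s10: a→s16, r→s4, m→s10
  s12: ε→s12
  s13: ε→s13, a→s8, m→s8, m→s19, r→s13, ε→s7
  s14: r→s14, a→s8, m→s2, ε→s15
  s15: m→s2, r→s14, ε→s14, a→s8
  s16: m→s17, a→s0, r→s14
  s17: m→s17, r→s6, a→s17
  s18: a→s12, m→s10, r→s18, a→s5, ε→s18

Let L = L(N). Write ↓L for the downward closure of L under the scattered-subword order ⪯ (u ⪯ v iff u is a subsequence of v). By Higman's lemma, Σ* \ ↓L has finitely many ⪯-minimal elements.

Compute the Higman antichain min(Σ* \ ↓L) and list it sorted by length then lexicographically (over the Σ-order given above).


min(Σ*\↓L) = [mra, amrm].

|Q|=20, |F|=11, |δ|=49 (9 ε).
min D↑ (10 st, q0=0, F={6}): 0:r→0,m→1,a→2 1:r→3,m→1,a→4 2:r→2,m→5,a→2 3:r→3,m→3,a→6 4:r→7,m→5,a→4 5:r→8,m→5,a→5 6:r→6,m→6,a→6 7:r→7,m→9,a→6 8:r→8,m→6,a→6 9:r→8,m→9,a→6.
'mra': run [17, 14, 10, 2] end={s8,s9} rej; 3/3 deletions ∈↓L.
'amrm': N↓-sim [17, 14, 8, 6, 3] end={s19,s8,s9} rej; 4/4 single-dels accept.
2 words, ⪯-incomp.


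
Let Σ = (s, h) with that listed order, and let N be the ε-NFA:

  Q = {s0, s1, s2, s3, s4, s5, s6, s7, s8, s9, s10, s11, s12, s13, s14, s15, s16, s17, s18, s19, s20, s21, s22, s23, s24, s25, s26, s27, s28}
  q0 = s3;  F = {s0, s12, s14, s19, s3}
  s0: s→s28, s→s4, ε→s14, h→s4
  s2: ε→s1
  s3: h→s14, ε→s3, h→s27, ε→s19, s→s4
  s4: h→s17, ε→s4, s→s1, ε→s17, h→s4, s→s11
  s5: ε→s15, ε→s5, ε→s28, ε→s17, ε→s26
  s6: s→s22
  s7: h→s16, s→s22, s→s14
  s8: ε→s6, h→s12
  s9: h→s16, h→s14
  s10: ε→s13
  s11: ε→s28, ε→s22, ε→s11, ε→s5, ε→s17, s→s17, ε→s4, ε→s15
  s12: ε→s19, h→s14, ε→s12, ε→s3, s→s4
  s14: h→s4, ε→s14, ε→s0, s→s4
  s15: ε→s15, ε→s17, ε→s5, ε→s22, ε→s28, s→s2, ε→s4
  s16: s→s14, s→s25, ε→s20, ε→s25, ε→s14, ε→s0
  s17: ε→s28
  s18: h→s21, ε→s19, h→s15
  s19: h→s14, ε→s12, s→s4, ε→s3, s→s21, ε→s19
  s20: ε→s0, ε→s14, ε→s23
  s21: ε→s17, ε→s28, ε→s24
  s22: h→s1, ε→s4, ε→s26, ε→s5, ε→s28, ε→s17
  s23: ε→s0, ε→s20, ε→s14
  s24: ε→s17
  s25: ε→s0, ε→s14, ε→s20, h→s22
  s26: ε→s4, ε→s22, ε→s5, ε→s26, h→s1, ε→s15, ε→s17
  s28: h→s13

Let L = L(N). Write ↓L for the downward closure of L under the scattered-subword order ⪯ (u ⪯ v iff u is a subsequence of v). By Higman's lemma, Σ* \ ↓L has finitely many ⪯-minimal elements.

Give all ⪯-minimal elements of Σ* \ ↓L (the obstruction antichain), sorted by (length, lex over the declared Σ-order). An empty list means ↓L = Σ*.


|Q|=29, |F|=5, |δ|=98 (64 ε).
min D↑ (3 st, q0=0, F={1}): 0:s→1,h→2 1:s→1,h→1 2:s→1,h→1 (ε-aug+det+¬).
's': N↓-sim [19, 13] end={s1,s11,s13,s15,s17,s2,s21,s22,s24,s26,s28,s4,…} ∉↓L; 1/1 del acc.
'hh': N↓-sim [19, 14, 11] end={s1,s11,s13,s15,s17,s2,s22,s26,s28,s4,s5} — reject; 2/2 single-dels accept.
2 words, ⪯-incomp.

min(Σ*\↓L) = [s, hh].
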